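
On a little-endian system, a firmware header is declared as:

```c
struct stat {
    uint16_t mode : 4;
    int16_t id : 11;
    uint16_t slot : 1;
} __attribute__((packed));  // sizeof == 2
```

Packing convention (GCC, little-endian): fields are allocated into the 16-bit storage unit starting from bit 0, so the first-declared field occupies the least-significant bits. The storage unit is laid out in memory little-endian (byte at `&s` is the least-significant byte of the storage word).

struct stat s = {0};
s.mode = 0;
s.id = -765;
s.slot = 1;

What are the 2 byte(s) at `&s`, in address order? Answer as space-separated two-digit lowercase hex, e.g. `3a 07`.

[0+:4] mode=0 & 0xf = 0x0; word=0x0000
[4+:11] id=-765 & 0x7ff = 0x503; word=0x5030
[15+:1] slot=1 & 0x1 = 0x1; word=0xd030
word = 0xd030 → little-endian bytes:
  [0]=0x30  [1]=0xd0

30 d0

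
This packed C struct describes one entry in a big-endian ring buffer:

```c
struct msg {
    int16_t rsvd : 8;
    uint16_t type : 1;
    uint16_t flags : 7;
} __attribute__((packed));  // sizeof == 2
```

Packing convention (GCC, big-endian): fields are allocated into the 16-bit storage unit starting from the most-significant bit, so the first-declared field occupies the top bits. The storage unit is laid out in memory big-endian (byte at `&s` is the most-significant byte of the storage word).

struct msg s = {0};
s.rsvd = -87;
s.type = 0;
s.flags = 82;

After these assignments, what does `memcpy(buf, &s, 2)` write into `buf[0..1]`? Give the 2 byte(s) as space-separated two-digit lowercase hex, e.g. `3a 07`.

a9 52

rsvd (8b) val=-87 bits=0xa9 at bit 8: 0xa900
type (1b) val=0 bits=0x0 at bit 7: 0xa900
flags (7b) val=82 bits=0x52 at bit 0: 0xa952
word = 0xa952 → big-endian bytes:
  [0]=0xa9  [1]=0x52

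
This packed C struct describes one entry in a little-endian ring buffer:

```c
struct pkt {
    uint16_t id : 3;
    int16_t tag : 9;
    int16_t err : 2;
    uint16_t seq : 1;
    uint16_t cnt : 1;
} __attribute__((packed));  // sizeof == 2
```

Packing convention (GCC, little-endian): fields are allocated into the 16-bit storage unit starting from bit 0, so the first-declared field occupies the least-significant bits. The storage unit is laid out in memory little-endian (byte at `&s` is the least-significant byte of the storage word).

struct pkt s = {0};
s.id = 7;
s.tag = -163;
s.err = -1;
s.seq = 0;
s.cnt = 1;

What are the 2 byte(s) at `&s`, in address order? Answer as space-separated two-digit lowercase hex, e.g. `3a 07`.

ef ba

id (3b) val=7 bits=0x7 at bit 0: 0x0007
tag (9b) val=-163 bits=0x15d at bit 3: 0x0aef
err (2b) val=-1 bits=0x3 at bit 12: 0x3aef
seq (1b) val=0 bits=0x0 at bit 14: 0x3aef
cnt (1b) val=1 bits=0x1 at bit 15: 0xbaef
word = 0xbaef → little-endian bytes:
  [0]=0xef  [1]=0xba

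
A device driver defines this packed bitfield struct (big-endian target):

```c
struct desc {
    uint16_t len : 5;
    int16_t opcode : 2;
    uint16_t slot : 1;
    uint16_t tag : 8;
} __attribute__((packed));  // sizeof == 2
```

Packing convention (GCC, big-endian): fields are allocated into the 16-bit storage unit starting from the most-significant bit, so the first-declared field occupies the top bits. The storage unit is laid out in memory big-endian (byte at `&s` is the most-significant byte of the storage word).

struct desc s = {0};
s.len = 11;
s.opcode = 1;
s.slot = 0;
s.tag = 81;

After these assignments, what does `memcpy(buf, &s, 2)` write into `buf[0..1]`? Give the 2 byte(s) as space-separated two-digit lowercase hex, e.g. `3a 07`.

len (5b) val=11 bits=0xb at bit 11: 0x5800
opcode (2b) val=1 bits=0x1 at bit 9: 0x5a00
slot (1b) val=0 bits=0x0 at bit 8: 0x5a00
tag (8b) val=81 bits=0x51 at bit 0: 0x5a51
word = 0x5a51 → big-endian bytes:
  [0]=0x5a  [1]=0x51

5a 51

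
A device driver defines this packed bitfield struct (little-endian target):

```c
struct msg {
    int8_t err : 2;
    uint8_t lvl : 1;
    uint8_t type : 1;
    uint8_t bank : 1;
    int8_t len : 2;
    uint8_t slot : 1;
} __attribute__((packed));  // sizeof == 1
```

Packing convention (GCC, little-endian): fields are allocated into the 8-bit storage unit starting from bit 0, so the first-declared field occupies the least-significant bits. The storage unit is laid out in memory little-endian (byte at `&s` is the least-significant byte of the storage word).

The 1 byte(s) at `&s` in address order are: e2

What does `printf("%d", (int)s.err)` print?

-2

[0]=0xe2 (little-endian) → word 0xe2
err [0+:2] = (word>>0) & 0x3 = 2  ←
lvl [2+:1] = (word>>2) & 0x1 = 0
type [3+:1] = (word>>3) & 0x1 = 0
bank [4+:1] = (word>>4) & 0x1 = 0
len [5+:2] = (word>>5) & 0x3 = 3
slot [7+:1] = (word>>7) & 0x1 = 1
err signed 2b, MSB=1: 2 - 4 = -2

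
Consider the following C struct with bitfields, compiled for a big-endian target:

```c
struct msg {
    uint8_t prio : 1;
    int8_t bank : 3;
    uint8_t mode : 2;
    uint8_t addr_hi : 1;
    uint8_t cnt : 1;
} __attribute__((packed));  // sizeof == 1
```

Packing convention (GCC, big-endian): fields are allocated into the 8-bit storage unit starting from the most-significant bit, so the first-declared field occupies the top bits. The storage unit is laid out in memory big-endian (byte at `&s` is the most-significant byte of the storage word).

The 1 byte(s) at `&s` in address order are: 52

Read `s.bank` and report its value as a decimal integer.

-3

[0]=0x52 (big-endian) → word 0x52
prio [7+:1] = (word>>7) & 0x1 = 0
bank [4+:3] = (word>>4) & 0x7 = 5  ←
mode [2+:2] = (word>>2) & 0x3 = 0
addr_hi [1+:1] = (word>>1) & 0x1 = 1
cnt [0+:1] = (word>>0) & 0x1 = 0
bank signed 3b, MSB=1: 5 - 8 = -3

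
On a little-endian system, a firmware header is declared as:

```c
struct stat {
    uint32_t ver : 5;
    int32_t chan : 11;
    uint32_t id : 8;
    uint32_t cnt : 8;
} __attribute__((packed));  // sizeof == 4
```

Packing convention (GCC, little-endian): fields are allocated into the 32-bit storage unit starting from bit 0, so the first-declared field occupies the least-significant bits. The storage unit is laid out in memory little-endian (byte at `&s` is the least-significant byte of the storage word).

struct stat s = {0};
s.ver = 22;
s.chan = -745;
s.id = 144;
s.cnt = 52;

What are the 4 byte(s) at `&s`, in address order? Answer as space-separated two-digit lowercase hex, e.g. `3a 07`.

f6 a2 90 34

ver (5b) val=22 bits=0x16 at bit 0: 0x00000016
chan (11b) val=-745 bits=0x517 at bit 5: 0x0000a2f6
id (8b) val=144 bits=0x90 at bit 16: 0x0090a2f6
cnt (8b) val=52 bits=0x34 at bit 24: 0x3490a2f6
word = 0x3490a2f6 → little-endian bytes:
  [0]=0xf6  [1]=0xa2  [2]=0x90  [3]=0x34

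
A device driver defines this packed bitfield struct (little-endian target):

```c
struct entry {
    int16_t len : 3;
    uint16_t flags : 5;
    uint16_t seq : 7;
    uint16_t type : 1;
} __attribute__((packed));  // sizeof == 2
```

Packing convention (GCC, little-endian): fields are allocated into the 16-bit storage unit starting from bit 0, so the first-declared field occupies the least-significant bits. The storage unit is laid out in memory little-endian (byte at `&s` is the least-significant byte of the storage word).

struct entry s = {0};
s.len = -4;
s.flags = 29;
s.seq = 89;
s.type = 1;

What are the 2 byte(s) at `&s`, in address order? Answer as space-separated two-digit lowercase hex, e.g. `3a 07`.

len (3b) val=-4 bits=0x4 at bit 0: 0x0004
flags (5b) val=29 bits=0x1d at bit 3: 0x00ec
seq (7b) val=89 bits=0x59 at bit 8: 0x59ec
type (1b) val=1 bits=0x1 at bit 15: 0xd9ec
word = 0xd9ec → little-endian bytes:
  [0]=0xec  [1]=0xd9

ec d9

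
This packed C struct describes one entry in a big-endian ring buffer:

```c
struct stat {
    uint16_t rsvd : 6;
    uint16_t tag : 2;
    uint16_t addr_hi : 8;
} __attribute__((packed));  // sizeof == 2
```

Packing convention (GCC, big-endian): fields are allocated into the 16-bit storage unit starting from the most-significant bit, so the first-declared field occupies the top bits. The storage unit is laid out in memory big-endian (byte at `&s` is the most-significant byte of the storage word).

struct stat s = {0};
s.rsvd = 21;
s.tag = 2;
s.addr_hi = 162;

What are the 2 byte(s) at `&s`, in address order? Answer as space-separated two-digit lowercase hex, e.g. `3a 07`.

56 a2

rsvd (6b) val=21 bits=0x15 at bit 10: 0x5400
tag (2b) val=2 bits=0x2 at bit 8: 0x5600
addr_hi (8b) val=162 bits=0xa2 at bit 0: 0x56a2
word = 0x56a2 → big-endian bytes:
  [0]=0x56  [1]=0xa2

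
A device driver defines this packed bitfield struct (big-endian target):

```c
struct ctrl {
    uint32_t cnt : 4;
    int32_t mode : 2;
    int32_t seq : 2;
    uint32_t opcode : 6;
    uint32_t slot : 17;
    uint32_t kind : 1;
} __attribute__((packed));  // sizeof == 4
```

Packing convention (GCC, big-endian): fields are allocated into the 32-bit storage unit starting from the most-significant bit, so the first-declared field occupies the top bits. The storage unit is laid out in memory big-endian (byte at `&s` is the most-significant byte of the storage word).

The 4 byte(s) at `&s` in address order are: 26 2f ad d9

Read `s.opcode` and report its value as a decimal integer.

11

[0]=0x26 [1]=0x2f [2]=0xad [3]=0xd9 (big-endian) → word 0x262fadd9
cnt [28+:4] = (word>>28) & 0xf = 2
mode [26+:2] = (word>>26) & 0x3 = 1
seq [24+:2] = (word>>24) & 0x3 = 2
opcode [18+:6] = (word>>18) & 0x3f = 11  ←
slot [1+:17] = (word>>1) & 0x1ffff = 120556
kind [0+:1] = (word>>0) & 0x1 = 1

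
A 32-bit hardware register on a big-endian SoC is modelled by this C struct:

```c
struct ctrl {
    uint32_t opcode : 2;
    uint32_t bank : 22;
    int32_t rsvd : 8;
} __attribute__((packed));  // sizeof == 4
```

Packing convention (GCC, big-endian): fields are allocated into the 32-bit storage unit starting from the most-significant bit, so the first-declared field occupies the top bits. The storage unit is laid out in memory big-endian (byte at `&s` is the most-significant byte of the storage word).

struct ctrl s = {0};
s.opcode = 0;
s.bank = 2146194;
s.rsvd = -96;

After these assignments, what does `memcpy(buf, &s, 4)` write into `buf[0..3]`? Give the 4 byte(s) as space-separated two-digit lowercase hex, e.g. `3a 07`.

[30+:2] opcode=0 & 0x3 = 0x0; word=0x00000000
[8+:22] bank=2146194 & 0x3fffff = 0x20bf92; word=0x20bf9200
[0+:8] rsvd=-96 & 0xff = 0xa0; word=0x20bf92a0
word = 0x20bf92a0 → big-endian bytes:
  [0]=0x20  [1]=0xbf  [2]=0x92  [3]=0xa0

20 bf 92 a0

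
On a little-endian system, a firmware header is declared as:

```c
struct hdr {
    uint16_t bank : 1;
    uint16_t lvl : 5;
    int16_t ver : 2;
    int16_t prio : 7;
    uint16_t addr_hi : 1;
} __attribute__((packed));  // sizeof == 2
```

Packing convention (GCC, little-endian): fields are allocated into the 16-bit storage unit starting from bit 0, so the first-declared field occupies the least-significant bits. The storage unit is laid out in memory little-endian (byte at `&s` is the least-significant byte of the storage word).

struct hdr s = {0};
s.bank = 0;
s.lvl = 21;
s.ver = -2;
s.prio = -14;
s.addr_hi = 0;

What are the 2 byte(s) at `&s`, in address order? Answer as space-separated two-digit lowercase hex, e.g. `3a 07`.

bank (1b) val=0 bits=0x0 at bit 0: 0x0000
lvl (5b) val=21 bits=0x15 at bit 1: 0x002a
ver (2b) val=-2 bits=0x2 at bit 6: 0x00aa
prio (7b) val=-14 bits=0x72 at bit 8: 0x72aa
addr_hi (1b) val=0 bits=0x0 at bit 15: 0x72aa
word = 0x72aa → little-endian bytes:
  [0]=0xaa  [1]=0x72

aa 72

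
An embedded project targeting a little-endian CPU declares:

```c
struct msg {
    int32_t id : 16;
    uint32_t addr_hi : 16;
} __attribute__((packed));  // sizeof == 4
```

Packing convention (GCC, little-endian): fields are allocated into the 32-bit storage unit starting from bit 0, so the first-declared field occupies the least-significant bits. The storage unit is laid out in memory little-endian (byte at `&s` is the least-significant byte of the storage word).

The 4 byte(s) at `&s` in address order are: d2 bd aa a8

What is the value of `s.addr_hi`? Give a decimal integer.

[0]=0xd2 [1]=0xbd [2]=0xaa [3]=0xa8 (little-endian) → word 0xa8aabdd2
id:16 @ bit 0 → (0xa8aabdd2>>0)&0xffff = 0xbdd2
addr_hi:16 @ bit 16 → (0xa8aabdd2>>16)&0xffff = 0xa8aa  ←

43178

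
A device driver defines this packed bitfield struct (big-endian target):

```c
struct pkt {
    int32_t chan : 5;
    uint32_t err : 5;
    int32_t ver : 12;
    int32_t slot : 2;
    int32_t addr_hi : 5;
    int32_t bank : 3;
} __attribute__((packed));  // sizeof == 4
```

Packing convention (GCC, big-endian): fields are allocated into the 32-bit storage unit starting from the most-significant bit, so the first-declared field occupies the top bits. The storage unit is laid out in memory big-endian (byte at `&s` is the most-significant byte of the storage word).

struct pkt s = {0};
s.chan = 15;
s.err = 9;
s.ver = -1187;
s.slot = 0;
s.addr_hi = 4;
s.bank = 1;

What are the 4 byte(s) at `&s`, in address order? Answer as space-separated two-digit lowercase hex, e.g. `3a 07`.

[27+:5] chan=15 & 0x1f = 0xf; word=0x78000000
[22+:5] err=9 & 0x1f = 0x9; word=0x7a400000
[10+:12] ver=-1187 & 0xfff = 0xb5d; word=0x7a6d7400
[8+:2] slot=0 & 0x3 = 0x0; word=0x7a6d7400
[3+:5] addr_hi=4 & 0x1f = 0x4; word=0x7a6d7420
[0+:3] bank=1 & 0x7 = 0x1; word=0x7a6d7421
word = 0x7a6d7421 → big-endian bytes:
  [0]=0x7a  [1]=0x6d  [2]=0x74  [3]=0x21

7a 6d 74 21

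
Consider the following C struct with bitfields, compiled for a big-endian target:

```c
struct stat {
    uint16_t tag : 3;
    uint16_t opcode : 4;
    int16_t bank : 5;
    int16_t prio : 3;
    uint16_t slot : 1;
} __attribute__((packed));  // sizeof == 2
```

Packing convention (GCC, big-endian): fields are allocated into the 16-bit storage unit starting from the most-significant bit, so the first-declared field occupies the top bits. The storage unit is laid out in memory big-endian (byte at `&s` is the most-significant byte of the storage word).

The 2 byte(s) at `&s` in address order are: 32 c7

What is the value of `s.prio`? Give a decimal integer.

[0]=0x32 [1]=0xc7 (big-endian) → word 0x32c7
tag [13+:3] = (word>>13) & 0x7 = 1
opcode [9+:4] = (word>>9) & 0xf = 9
bank [4+:5] = (word>>4) & 0x1f = 12
prio [1+:3] = (word>>1) & 0x7 = 3  ←
slot [0+:1] = (word>>0) & 0x1 = 1
prio signed 3b, MSB=0: value = 3

3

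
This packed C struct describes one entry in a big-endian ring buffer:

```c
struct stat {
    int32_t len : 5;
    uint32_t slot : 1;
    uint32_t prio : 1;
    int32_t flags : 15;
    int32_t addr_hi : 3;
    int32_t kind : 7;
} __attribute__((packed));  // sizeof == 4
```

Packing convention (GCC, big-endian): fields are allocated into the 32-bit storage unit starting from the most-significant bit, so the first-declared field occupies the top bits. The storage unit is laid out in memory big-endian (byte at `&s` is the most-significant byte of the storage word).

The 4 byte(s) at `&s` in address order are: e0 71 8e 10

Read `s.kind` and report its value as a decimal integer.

[0]=0xe0 [1]=0x71 [2]=0x8e [3]=0x10 (big-endian) → word 0xe0718e10
len:5 @ bit 27 → (0xe0718e10>>27)&0x1f = 0x1c
slot:1 @ bit 26 → (0xe0718e10>>26)&0x1 = 0x0
prio:1 @ bit 25 → (0xe0718e10>>25)&0x1 = 0x0
flags:15 @ bit 10 → (0xe0718e10>>10)&0x7fff = 0x1c63
addr_hi:3 @ bit 7 → (0xe0718e10>>7)&0x7 = 0x4
kind:7 @ bit 0 → (0xe0718e10>>0)&0x7f = 0x10  ←
kind signed 7b, MSB=0: value = 16

16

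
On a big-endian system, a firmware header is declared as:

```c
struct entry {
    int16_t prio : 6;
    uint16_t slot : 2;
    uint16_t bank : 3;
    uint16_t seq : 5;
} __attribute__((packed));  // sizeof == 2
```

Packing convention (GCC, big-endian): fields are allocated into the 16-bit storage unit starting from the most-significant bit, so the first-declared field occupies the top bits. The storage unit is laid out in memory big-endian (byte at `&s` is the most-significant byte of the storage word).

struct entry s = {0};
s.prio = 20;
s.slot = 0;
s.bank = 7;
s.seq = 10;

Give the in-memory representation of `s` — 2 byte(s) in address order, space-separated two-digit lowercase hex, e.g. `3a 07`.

[10+:6] prio=20 & 0x3f = 0x14; word=0x5000
[8+:2] slot=0 & 0x3 = 0x0; word=0x5000
[5+:3] bank=7 & 0x7 = 0x7; word=0x50e0
[0+:5] seq=10 & 0x1f = 0xa; word=0x50ea
word = 0x50ea → big-endian bytes:
  [0]=0x50  [1]=0xea

50 ea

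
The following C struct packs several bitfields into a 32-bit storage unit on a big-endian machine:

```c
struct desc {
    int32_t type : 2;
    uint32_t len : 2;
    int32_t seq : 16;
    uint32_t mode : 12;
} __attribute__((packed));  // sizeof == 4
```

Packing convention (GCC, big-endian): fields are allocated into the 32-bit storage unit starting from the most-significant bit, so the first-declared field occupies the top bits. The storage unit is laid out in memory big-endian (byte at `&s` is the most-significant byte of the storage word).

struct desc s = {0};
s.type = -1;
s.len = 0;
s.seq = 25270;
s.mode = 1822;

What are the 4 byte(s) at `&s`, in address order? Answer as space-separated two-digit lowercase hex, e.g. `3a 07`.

type (2b) val=-1 bits=0x3 at bit 30: 0xc0000000
len (2b) val=0 bits=0x0 at bit 28: 0xc0000000
seq (16b) val=25270 bits=0x62b6 at bit 12: 0xc62b6000
mode (12b) val=1822 bits=0x71e at bit 0: 0xc62b671e
word = 0xc62b671e → big-endian bytes:
  [0]=0xc6  [1]=0x2b  [2]=0x67  [3]=0x1e

c6 2b 67 1e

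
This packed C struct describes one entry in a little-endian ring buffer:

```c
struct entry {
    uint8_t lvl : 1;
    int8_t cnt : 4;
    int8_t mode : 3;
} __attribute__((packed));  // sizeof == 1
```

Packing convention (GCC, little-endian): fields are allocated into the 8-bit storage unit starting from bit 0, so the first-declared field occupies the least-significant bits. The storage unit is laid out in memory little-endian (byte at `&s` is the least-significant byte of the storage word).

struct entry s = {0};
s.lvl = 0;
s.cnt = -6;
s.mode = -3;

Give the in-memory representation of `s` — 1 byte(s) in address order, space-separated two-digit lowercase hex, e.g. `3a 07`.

[0+:1] lvl=0 & 0x1 = 0x0; word=0x00
[1+:4] cnt=-6 & 0xf = 0xa; word=0x14
[5+:3] mode=-3 & 0x7 = 0x5; word=0xb4
word = 0xb4 → little-endian bytes:
  [0]=0xb4

b4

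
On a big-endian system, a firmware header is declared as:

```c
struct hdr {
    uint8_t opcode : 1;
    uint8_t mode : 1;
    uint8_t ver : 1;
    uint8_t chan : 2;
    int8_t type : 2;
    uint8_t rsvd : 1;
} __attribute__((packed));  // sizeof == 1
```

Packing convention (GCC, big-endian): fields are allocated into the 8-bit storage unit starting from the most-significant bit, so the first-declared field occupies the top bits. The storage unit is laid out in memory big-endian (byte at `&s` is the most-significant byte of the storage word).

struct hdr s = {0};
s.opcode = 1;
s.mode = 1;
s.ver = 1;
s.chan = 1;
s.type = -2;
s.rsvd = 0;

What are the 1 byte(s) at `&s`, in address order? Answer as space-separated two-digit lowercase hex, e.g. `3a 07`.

opcode:1 = 1 → 0x1 << 7 → word 0x80
mode:1 = 1 → 0x1 << 6 → word 0xc0
ver:1 = 1 → 0x1 << 5 → word 0xe0
chan:2 = 1 → 0x1 << 3 → word 0xe8
type:2 = -2 → 0x2 << 1 → word 0xec
rsvd:1 = 0 → 0x0 << 0 → word 0xec
word = 0xec → big-endian bytes:
  [0]=0xec

ec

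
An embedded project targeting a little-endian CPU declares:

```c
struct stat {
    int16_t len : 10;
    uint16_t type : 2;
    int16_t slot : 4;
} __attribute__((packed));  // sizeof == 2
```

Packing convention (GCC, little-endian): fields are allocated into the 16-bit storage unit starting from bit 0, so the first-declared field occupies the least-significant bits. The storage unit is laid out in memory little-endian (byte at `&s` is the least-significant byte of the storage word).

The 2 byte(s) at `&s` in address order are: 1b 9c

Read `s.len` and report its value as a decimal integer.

[0]=0x1b [1]=0x9c (little-endian) → word 0x9c1b
len:10 @ bit 0 → (0x9c1b>>0)&0x3ff = 0x1b  ←
type:2 @ bit 10 → (0x9c1b>>10)&0x3 = 0x3
slot:4 @ bit 12 → (0x9c1b>>12)&0xf = 0x9
len signed 10b, MSB=0: value = 27

27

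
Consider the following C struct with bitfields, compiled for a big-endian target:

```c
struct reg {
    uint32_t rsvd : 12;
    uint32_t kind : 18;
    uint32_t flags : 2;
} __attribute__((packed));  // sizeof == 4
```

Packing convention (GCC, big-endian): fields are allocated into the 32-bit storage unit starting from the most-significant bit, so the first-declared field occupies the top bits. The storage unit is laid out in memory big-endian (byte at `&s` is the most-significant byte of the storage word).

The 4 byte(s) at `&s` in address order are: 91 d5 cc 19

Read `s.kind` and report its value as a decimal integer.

[0]=0x91 [1]=0xd5 [2]=0xcc [3]=0x19 (big-endian) → word 0x91d5cc19
rsvd:12 @ bit 20 → (0x91d5cc19>>20)&0xfff = 0x91d
kind:18 @ bit 2 → (0x91d5cc19>>2)&0x3ffff = 0x17306  ←
flags:2 @ bit 0 → (0x91d5cc19>>0)&0x3 = 0x1

94982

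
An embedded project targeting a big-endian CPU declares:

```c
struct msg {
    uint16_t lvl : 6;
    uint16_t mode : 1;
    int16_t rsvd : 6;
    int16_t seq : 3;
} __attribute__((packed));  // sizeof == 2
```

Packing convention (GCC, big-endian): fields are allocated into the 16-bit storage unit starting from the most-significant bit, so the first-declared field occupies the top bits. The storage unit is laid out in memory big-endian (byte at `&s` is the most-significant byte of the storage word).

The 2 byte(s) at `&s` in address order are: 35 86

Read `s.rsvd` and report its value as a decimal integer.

-16

[0]=0x35 [1]=0x86 (big-endian) → word 0x3586
lvl:6 @ bit 10 → (0x3586>>10)&0x3f = 0xd
mode:1 @ bit 9 → (0x3586>>9)&0x1 = 0x0
rsvd:6 @ bit 3 → (0x3586>>3)&0x3f = 0x30  ←
seq:3 @ bit 0 → (0x3586>>0)&0x7 = 0x6
rsvd signed 6b, MSB=1: 48 - 64 = -16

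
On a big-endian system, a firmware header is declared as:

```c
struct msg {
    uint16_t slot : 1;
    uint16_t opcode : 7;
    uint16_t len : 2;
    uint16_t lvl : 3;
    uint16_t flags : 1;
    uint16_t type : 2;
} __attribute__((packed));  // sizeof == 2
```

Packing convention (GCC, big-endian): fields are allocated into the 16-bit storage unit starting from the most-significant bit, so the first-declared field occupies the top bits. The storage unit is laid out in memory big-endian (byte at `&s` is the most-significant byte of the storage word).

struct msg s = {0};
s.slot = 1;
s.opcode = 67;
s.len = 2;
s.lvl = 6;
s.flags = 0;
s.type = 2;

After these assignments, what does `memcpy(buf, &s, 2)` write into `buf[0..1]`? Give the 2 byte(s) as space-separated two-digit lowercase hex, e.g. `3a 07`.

c3 b2

[15+:1] slot=1 & 0x1 = 0x1; word=0x8000
[8+:7] opcode=67 & 0x7f = 0x43; word=0xc300
[6+:2] len=2 & 0x3 = 0x2; word=0xc380
[3+:3] lvl=6 & 0x7 = 0x6; word=0xc3b0
[2+:1] flags=0 & 0x1 = 0x0; word=0xc3b0
[0+:2] type=2 & 0x3 = 0x2; word=0xc3b2
word = 0xc3b2 → big-endian bytes:
  [0]=0xc3  [1]=0xb2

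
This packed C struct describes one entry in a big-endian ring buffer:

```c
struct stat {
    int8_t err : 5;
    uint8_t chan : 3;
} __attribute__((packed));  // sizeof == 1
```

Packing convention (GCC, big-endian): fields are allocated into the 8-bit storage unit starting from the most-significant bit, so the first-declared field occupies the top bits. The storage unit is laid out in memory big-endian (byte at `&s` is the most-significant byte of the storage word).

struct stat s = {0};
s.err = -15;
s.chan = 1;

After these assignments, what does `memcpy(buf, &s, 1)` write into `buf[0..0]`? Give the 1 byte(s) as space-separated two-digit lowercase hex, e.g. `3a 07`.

err:5 = -15 → 0x11 << 3 → word 0x88
chan:3 = 1 → 0x1 << 0 → word 0x89
word = 0x89 → big-endian bytes:
  [0]=0x89

89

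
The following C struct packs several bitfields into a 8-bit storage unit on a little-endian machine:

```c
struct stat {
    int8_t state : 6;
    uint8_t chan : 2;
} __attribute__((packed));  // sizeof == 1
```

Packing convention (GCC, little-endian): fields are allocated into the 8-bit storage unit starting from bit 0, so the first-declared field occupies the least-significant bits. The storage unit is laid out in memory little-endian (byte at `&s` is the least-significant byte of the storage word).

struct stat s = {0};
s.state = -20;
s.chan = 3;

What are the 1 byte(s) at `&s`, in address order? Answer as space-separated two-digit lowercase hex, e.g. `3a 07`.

ec

[0+:6] state=-20 & 0x3f = 0x2c; word=0x2c
[6+:2] chan=3 & 0x3 = 0x3; word=0xec
word = 0xec → little-endian bytes:
  [0]=0xec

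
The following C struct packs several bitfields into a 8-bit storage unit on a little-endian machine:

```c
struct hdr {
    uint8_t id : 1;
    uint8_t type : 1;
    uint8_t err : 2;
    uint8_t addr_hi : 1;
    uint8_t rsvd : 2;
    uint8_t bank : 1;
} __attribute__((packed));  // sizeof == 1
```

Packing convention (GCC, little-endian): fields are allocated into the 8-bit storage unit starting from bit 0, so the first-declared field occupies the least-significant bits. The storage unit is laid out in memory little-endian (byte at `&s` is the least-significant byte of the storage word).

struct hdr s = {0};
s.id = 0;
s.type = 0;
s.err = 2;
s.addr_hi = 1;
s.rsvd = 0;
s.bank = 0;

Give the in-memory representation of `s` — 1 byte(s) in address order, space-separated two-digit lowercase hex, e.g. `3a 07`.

18

id (1b) val=0 bits=0x0 at bit 0: 0x00
type (1b) val=0 bits=0x0 at bit 1: 0x00
err (2b) val=2 bits=0x2 at bit 2: 0x08
addr_hi (1b) val=1 bits=0x1 at bit 4: 0x18
rsvd (2b) val=0 bits=0x0 at bit 5: 0x18
bank (1b) val=0 bits=0x0 at bit 7: 0x18
word = 0x18 → little-endian bytes:
  [0]=0x18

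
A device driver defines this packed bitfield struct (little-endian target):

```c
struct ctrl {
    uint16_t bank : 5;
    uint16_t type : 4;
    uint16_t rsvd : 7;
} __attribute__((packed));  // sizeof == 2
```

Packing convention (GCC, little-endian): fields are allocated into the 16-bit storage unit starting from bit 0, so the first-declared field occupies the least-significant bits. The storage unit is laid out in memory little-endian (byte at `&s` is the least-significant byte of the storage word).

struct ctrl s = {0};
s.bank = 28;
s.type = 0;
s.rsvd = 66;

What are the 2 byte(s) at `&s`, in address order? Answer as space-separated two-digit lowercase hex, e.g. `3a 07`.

1c 84

[0+:5] bank=28 & 0x1f = 0x1c; word=0x001c
[5+:4] type=0 & 0xf = 0x0; word=0x001c
[9+:7] rsvd=66 & 0x7f = 0x42; word=0x841c
word = 0x841c → little-endian bytes:
  [0]=0x1c  [1]=0x84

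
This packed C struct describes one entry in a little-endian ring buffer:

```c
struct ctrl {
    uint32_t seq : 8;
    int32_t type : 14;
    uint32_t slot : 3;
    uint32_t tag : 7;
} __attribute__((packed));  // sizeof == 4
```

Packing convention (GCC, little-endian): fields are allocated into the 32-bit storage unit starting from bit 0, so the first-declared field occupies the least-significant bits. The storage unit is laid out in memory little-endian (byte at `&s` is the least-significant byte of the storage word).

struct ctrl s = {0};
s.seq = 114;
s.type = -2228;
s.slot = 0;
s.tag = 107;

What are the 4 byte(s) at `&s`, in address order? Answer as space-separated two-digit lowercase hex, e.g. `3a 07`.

[0+:8] seq=114 & 0xff = 0x72; word=0x00000072
[8+:14] type=-2228 & 0x3fff = 0x374c; word=0x00374c72
[22+:3] slot=0 & 0x7 = 0x0; word=0x00374c72
[25+:7] tag=107 & 0x7f = 0x6b; word=0xd6374c72
word = 0xd6374c72 → little-endian bytes:
  [0]=0x72  [1]=0x4c  [2]=0x37  [3]=0xd6

72 4c 37 d6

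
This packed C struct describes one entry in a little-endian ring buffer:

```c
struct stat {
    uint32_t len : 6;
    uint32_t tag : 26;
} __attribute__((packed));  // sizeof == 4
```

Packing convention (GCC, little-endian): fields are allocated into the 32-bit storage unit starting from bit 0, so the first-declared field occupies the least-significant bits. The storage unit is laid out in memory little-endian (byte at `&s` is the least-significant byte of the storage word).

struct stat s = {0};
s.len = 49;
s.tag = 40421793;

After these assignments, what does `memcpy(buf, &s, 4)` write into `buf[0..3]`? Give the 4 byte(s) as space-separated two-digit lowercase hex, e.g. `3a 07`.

71 68 32 9a

[0+:6] len=49 & 0x3f = 0x31; word=0x00000031
[6+:26] tag=40421793 & 0x3ffffff = 0x268c9a1; word=0x9a326871
word = 0x9a326871 → little-endian bytes:
  [0]=0x71  [1]=0x68  [2]=0x32  [3]=0x9a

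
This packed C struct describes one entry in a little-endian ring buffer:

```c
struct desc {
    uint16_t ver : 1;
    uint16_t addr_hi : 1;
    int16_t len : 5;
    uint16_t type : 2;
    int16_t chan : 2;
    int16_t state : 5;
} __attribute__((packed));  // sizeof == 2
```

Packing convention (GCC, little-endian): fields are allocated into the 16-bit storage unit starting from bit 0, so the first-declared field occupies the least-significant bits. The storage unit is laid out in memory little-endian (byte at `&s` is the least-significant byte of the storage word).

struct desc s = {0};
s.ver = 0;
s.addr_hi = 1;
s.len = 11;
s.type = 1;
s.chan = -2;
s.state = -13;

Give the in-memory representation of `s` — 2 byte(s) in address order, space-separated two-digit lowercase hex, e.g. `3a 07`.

ae 9c

[0+:1] ver=0 & 0x1 = 0x0; word=0x0000
[1+:1] addr_hi=1 & 0x1 = 0x1; word=0x0002
[2+:5] len=11 & 0x1f = 0xb; word=0x002e
[7+:2] type=1 & 0x3 = 0x1; word=0x00ae
[9+:2] chan=-2 & 0x3 = 0x2; word=0x04ae
[11+:5] state=-13 & 0x1f = 0x13; word=0x9cae
word = 0x9cae → little-endian bytes:
  [0]=0xae  [1]=0x9c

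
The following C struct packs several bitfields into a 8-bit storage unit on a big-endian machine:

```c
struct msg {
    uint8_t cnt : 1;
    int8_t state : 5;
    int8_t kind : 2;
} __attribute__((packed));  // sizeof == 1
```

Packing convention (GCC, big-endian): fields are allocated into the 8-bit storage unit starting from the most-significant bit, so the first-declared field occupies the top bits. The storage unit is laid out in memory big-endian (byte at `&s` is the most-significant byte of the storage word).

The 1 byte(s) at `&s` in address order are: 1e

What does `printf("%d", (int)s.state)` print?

[0]=0x1e (big-endian) → word 0x1e
cnt:1 @ bit 7 → (0x1e>>7)&0x1 = 0x0
state:5 @ bit 2 → (0x1e>>2)&0x1f = 0x7  ←
kind:2 @ bit 0 → (0x1e>>0)&0x3 = 0x2
state signed 5b, MSB=0: value = 7

7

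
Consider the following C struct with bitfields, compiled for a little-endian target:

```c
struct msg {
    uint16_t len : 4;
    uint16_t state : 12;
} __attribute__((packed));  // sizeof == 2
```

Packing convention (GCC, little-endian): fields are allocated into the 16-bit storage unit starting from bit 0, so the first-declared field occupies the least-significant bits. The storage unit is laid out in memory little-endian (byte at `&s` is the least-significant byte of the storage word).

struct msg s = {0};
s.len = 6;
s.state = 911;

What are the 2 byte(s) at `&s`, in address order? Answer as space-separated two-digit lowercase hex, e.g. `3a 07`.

[0+:4] len=6 & 0xf = 0x6; word=0x0006
[4+:12] state=911 & 0xfff = 0x38f; word=0x38f6
word = 0x38f6 → little-endian bytes:
  [0]=0xf6  [1]=0x38

f6 38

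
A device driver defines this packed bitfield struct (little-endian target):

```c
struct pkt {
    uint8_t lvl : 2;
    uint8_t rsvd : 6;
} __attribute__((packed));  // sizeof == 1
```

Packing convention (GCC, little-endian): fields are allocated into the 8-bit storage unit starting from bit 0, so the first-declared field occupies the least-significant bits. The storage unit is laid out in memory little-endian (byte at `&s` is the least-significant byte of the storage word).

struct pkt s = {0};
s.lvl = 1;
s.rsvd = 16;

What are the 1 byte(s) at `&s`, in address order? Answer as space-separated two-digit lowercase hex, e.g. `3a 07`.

41

lvl:2 = 1 → 0x1 << 0 → word 0x01
rsvd:6 = 16 → 0x10 << 2 → word 0x41
word = 0x41 → little-endian bytes:
  [0]=0x41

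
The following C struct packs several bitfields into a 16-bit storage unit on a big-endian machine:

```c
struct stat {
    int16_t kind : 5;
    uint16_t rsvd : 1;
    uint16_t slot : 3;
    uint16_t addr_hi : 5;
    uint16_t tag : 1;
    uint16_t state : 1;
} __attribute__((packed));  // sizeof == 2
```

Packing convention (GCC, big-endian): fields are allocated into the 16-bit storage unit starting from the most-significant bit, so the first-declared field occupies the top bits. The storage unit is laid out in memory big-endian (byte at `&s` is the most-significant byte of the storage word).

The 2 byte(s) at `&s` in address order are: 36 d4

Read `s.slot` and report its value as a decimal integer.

5

[0]=0x36 [1]=0xd4 (big-endian) → word 0x36d4
kind [11+:5] = (word>>11) & 0x1f = 6
rsvd [10+:1] = (word>>10) & 0x1 = 1
slot [7+:3] = (word>>7) & 0x7 = 5  ←
addr_hi [2+:5] = (word>>2) & 0x1f = 21
tag [1+:1] = (word>>1) & 0x1 = 0
state [0+:1] = (word>>0) & 0x1 = 0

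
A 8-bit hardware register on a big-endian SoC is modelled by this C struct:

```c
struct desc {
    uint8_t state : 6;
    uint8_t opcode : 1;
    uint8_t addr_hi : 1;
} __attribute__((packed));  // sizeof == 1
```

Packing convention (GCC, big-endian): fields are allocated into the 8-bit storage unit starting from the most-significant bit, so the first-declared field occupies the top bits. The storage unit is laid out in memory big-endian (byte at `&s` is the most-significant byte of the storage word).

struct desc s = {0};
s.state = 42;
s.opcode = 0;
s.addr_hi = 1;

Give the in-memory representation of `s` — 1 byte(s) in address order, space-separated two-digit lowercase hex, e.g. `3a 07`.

a9

state:6 = 42 → 0x2a << 2 → word 0xa8
opcode:1 = 0 → 0x0 << 1 → word 0xa8
addr_hi:1 = 1 → 0x1 << 0 → word 0xa9
word = 0xa9 → big-endian bytes:
  [0]=0xa9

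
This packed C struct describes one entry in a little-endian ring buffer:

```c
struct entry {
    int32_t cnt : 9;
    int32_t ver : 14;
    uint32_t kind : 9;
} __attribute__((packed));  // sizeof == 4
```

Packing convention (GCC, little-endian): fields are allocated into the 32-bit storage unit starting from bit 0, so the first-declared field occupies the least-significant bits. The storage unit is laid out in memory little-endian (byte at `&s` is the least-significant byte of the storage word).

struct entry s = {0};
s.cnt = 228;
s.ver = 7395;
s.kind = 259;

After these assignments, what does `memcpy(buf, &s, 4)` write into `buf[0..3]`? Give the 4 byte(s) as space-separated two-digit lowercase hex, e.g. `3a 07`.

e4 c6 b9 81

cnt:9 = 228 → 0xe4 << 0 → word 0x000000e4
ver:14 = 7395 → 0x1ce3 << 9 → word 0x0039c6e4
kind:9 = 259 → 0x103 << 23 → word 0x81b9c6e4
word = 0x81b9c6e4 → little-endian bytes:
  [0]=0xe4  [1]=0xc6  [2]=0xb9  [3]=0x81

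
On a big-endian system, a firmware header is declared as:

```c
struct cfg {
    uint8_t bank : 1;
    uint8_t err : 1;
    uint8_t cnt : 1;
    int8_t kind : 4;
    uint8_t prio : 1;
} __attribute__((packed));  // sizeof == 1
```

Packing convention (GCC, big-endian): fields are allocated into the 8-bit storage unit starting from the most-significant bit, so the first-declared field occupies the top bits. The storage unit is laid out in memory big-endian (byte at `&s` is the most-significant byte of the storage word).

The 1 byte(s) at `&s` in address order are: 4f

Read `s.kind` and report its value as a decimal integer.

[0]=0x4f (big-endian) → word 0x4f
bank:1 @ bit 7 → (0x4f>>7)&0x1 = 0x0
err:1 @ bit 6 → (0x4f>>6)&0x1 = 0x1
cnt:1 @ bit 5 → (0x4f>>5)&0x1 = 0x0
kind:4 @ bit 1 → (0x4f>>1)&0xf = 0x7  ←
prio:1 @ bit 0 → (0x4f>>0)&0x1 = 0x1
kind signed 4b, MSB=0: value = 7

7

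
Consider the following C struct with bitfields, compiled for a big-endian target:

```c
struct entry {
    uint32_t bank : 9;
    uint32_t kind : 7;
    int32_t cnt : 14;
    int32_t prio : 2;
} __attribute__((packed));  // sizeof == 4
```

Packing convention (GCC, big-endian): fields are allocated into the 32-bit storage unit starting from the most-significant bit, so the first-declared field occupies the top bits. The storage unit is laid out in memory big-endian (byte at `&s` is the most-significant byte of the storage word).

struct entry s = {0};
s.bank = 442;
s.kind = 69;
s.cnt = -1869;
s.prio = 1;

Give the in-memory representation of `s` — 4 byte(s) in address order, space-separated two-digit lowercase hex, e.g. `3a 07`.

[23+:9] bank=442 & 0x1ff = 0x1ba; word=0xdd000000
[16+:7] kind=69 & 0x7f = 0x45; word=0xdd450000
[2+:14] cnt=-1869 & 0x3fff = 0x38b3; word=0xdd45e2cc
[0+:2] prio=1 & 0x3 = 0x1; word=0xdd45e2cd
word = 0xdd45e2cd → big-endian bytes:
  [0]=0xdd  [1]=0x45  [2]=0xe2  [3]=0xcd

dd 45 e2 cd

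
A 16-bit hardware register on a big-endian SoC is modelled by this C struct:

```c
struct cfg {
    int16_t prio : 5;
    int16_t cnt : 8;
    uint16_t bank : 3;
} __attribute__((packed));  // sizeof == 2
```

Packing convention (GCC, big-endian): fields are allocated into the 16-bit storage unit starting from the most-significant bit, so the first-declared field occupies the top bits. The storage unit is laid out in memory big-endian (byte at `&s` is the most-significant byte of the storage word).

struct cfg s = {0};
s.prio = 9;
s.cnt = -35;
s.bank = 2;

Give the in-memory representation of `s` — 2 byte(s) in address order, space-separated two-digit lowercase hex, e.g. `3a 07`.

4e ea

prio (5b) val=9 bits=0x9 at bit 11: 0x4800
cnt (8b) val=-35 bits=0xdd at bit 3: 0x4ee8
bank (3b) val=2 bits=0x2 at bit 0: 0x4eea
word = 0x4eea → big-endian bytes:
  [0]=0x4e  [1]=0xea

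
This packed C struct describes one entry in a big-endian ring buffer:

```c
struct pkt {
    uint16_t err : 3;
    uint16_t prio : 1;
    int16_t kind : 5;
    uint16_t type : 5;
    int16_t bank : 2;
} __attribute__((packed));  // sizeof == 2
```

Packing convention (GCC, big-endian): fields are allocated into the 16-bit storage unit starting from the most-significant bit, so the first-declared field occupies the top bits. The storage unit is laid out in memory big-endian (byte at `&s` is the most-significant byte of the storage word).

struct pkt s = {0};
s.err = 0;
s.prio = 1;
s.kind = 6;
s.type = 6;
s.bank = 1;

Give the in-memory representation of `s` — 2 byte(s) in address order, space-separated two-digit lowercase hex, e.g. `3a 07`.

13 19

[13+:3] err=0 & 0x7 = 0x0; word=0x0000
[12+:1] prio=1 & 0x1 = 0x1; word=0x1000
[7+:5] kind=6 & 0x1f = 0x6; word=0x1300
[2+:5] type=6 & 0x1f = 0x6; word=0x1318
[0+:2] bank=1 & 0x3 = 0x1; word=0x1319
word = 0x1319 → big-endian bytes:
  [0]=0x13  [1]=0x19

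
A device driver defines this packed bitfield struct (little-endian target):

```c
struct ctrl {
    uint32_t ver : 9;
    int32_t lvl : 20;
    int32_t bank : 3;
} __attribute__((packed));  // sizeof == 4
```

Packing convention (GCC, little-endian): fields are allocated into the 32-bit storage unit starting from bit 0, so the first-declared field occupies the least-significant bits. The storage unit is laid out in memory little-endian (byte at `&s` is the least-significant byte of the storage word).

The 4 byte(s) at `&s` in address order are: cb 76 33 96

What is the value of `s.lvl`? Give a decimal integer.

[0]=0xcb [1]=0x76 [2]=0x33 [3]=0x96 (little-endian) → word 0x963376cb
ver [0+:9] = (word>>0) & 0x1ff = 203
lvl [9+:20] = (word>>9) & 0xfffff = 727483  ←
bank [29+:3] = (word>>29) & 0x7 = 4
lvl signed 20b, MSB=1: 727483 - 1048576 = -321093

-321093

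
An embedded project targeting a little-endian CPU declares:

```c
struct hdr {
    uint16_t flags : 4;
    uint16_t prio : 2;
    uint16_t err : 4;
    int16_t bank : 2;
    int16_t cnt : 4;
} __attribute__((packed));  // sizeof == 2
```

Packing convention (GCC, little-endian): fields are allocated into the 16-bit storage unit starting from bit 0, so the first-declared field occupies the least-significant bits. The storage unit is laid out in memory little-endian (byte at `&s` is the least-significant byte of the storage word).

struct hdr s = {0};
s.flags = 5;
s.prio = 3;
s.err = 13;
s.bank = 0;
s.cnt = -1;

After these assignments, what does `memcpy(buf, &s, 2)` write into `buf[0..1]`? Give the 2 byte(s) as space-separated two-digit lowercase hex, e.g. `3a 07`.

75 f3

flags:4 = 5 → 0x5 << 0 → word 0x0005
prio:2 = 3 → 0x3 << 4 → word 0x0035
err:4 = 13 → 0xd << 6 → word 0x0375
bank:2 = 0 → 0x0 << 10 → word 0x0375
cnt:4 = -1 → 0xf << 12 → word 0xf375
word = 0xf375 → little-endian bytes:
  [0]=0x75  [1]=0xf3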